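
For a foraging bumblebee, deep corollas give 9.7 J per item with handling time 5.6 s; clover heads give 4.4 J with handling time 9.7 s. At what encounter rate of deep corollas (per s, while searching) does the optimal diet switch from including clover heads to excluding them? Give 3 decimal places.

At the threshold, the rate on deep corollas alone equals the profitability of clover heads: λ·9.7/(1 + λ·5.6) = 4.4/9.7 = 0.4536.
Rearranging, λ(9.7 − 0.4536×5.6) = 0.4536, so λ = 0.4536/7.16 = 0.06335 per s.

0.063 per s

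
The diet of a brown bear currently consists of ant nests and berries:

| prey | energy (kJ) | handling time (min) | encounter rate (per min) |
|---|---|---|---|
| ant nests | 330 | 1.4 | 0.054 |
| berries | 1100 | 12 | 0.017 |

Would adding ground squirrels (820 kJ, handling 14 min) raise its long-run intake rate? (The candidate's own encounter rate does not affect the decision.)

On ant nests and berries alone, R = ΣλE/(1+Σλh) = 36.52/1.28 = 28.54 kJ/min.
ground squirrels: E/h = 820/14 = 58.57 kJ/min.
58.57 > 28.54, so adding ground squirrels raises the average — include it.

Yes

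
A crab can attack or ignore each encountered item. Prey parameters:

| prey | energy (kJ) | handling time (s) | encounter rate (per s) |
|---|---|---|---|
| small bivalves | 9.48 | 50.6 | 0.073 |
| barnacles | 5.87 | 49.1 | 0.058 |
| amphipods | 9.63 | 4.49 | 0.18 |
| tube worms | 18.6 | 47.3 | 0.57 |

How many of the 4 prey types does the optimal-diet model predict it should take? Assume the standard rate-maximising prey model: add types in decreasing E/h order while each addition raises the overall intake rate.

1

E/h in descending order: amphipods 2.14, tube worms 0.393, small bivalves 0.187, barnacles 0.12 kJ/s. The optimal diet is the largest prefix of this list for which every included type satisfies E_i/h_i > R on the types above it.
Rate on top 1: 0.9586. tube worms: 0.393 < 0.9586 → exclude; stop.
Optimal diet: amphipods — 1 of 4 types.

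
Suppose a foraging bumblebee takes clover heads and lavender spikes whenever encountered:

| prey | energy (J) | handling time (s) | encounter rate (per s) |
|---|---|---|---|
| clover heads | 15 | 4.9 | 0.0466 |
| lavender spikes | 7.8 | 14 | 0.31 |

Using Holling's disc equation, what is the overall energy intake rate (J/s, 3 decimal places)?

Energy encountered per unit search time: 0.0466×15 + 0.31×7.8 = 3.117 J/s.
Handling time per unit search time: 0.0466×4.9 + 0.31×14 = 4.568.
Rate = 3.117/(1 + 4.568) = 0.5598 J/s.

0.560 J/s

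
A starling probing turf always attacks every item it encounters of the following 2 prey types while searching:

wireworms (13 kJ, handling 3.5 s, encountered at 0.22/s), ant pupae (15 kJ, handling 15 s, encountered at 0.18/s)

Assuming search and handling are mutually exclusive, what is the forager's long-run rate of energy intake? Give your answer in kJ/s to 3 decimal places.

R = (0.22×13 + 0.18×15) / (1 + 0.22×3.5 + 0.18×15) = 5.56/4.47 = 1.244 kJ/s.

1.244 kJ/s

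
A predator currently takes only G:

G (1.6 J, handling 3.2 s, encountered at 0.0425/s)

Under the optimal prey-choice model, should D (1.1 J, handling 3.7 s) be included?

On G alone, R = ΣλE/(1+Σλh) = 0.068/1.136 = 0.05986 J/s.
D: E/h = 1.1/3.7 = 0.2973 J/s.
0.2973 > 0.05986, so adding D raises the average — include it.

Yes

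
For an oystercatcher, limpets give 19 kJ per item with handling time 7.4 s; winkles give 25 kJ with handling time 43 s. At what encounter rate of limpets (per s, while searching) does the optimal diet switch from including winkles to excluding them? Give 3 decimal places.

At the threshold, the rate on limpets alone equals the profitability of winkles: λ·19/(1 + λ·7.4) = 25/43 = 0.5814.
Rearranging, λ(19 − 0.5814×7.4) = 0.5814, so λ = 0.5814/14.7 = 0.03956 per s.

0.040 per s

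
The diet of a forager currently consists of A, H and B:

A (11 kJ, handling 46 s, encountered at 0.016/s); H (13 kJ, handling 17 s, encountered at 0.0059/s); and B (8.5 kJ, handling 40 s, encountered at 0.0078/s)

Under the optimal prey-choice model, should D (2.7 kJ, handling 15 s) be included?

Intake rate on the current diet: R = (0.016×11 + 0.0059×13 + 0.0078×8.5) / (1 + 0.016×46 + 0.0059×17 + 0.0078×40) = 0.319/2.148 = 0.1485 kJ/s.
Profitability of D: 2.7/15 = 0.18 kJ/s.
0.18 > 0.1485, so adding D raises the average — include it.

Yes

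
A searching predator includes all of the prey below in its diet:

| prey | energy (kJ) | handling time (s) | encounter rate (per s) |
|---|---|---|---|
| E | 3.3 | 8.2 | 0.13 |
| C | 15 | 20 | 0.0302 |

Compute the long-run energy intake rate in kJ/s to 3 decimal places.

Energy encountered per unit search time: 0.13×3.3 + 0.0302×15 = 0.882 kJ/s.
Handling time per unit search time: 0.13×8.2 + 0.0302×20 = 1.67.
Rate = 0.882/(1 + 1.67) = 0.3303 kJ/s.

0.330 kJ/s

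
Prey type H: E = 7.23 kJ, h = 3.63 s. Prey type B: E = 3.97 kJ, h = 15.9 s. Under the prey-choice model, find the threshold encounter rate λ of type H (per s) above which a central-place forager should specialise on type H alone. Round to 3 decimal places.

0.039 per s

Drop type B once their profitability E₂/h₂ falls below the rate achievable on type H alone: E₂/h₂ = λE₁/(1 + λh₁).
Solve for λ: λE₁h₂ = E₂(1 + λh₁) → λ(E₁h₂ − E₂h₁) = E₂ → λ = E₂/(E₁h₂ − E₂h₁).
λ = 3.97/(7.23×15.9 − 3.97×3.63) = 3.97/100.5 = 0.03948 per s.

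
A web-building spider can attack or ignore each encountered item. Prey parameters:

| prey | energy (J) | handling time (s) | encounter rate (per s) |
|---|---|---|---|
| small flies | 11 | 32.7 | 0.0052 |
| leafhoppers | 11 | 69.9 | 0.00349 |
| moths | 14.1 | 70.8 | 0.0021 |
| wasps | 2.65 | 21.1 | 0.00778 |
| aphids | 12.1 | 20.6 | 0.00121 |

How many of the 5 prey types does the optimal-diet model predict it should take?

Rank by E/h (J/s): aphids 0.587, small flies 0.336, moths 0.199, leafhoppers 0.157, wasps 0.126. Include each in turn until the next type's E/h falls below the running intake rate.
Rate on top 1: 0.01428. small flies: 0.336 > 0.01428 → include.
Rate on top 2: 0.06012. moths: 0.199 > 0.06012 → include.
Rate on top 3: 0.0755. leafhoppers: 0.157 > 0.0755 → include.
Rate on top 4: 0.08808. wasps: 0.126 > 0.08808 → include.
Optimal diet: aphids, small flies, moths, leafhoppers, wasps — 5 of 5 types.

5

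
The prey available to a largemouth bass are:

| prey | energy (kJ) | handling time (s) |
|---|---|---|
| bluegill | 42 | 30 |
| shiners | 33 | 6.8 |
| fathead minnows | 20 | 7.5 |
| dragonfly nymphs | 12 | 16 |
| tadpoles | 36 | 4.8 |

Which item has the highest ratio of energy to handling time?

Profitability E/h (kJ/s): bluegill = 42/30 = 1.4, shiners = 33/6.8 = 4.85, fathead minnows = 20/7.5 = 2.67, dragonfly nymphs = 12/16 = 0.75, tadpoles = 36/4.8 = 7.5.
Ranked: tadpoles > shiners > fathead minnows > bluegill > dragonfly nymphs.

tadpoles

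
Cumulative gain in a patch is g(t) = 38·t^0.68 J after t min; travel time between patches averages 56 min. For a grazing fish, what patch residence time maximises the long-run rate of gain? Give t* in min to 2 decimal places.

Maximise g(t)/(T+t): set derivative to zero → g'(t)(T+t) = g(t).
g'(t) = 0.68·38·t^-0.32. Setting 0.68·38·t^-0.32 = 38·t^0.68/(56+t) gives 0.68(56+t) = t, so 0.32·t = 0.68×56.
t* = 0.68×56/0.32 = 119 min.

119.00 min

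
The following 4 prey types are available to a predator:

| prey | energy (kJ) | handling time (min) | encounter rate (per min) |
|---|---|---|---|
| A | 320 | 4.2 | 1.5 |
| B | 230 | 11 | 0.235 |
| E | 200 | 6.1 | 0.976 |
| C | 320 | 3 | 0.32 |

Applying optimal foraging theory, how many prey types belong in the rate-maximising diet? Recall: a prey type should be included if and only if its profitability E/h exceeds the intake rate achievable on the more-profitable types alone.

2

Profitabilities (E/h, kJ/min): C 107, A 76.2, E 32.8, B 20.9. Add prey in this order while the next type's profitability exceeds the intake rate on those already taken.
Rate on top 1: 52.24. A: 76.2 > 52.24 → include.
Rate on top 2: 70.51. E: 32.8 < 70.51 → exclude; stop.
Optimal diet: C, A — 2 of 4 types.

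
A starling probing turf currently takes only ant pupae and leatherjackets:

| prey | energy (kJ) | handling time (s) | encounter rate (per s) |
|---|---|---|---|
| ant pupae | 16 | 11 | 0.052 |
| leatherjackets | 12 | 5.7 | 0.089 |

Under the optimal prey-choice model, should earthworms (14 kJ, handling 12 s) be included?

Intake rate on the current diet: R = (0.052×16 + 0.089×12) / (1 + 0.052×11 + 0.089×5.7) = 1.9/2.079 = 0.9138 kJ/s.
Profitability of earthworms: 14/12 = 1.167 kJ/s.
Since 1.167 > R, including earthworms increases the long-run rate.

Yes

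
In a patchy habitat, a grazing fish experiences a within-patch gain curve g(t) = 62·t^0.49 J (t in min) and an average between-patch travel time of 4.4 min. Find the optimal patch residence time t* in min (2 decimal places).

4.23 min

By the marginal value theorem, leave when the instantaneous gain rate g'(t) equals the habitat-wide average g(t)/(T + t).
g'(t) = 0.49·62·t^-0.51. Setting 0.49·62·t^-0.51 = 62·t^0.49/(4.4+t) gives 0.49(4.4+t) = t, so 0.51·t = 0.49×4.4.
t* = 0.49×4.4/0.51 = 4.227 min.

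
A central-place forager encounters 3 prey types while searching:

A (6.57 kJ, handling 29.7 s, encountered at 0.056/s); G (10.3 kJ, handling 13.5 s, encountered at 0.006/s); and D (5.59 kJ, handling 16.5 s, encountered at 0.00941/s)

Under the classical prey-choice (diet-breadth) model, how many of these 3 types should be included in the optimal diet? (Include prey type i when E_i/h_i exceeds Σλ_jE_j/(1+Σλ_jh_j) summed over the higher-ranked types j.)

E/h in descending order: G 0.763, D 0.339, A 0.221 kJ/s. The optimal diet is the largest prefix of this list for which every included type satisfies E_i/h_i > R on the types above it.
Rate on top 1: 0.05717. D: 0.339 > 0.05717 → include.
Rate on top 2: 0.09254. A: 0.221 > 0.09254 → include.
Optimal diet: G, D, A — 3 of 3 types.

3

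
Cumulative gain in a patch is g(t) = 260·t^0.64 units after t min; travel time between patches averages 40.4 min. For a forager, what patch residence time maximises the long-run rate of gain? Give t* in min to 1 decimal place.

Optimal t* satisfies g'(t*) = g(t*)/(T + t*).
g'(t) = 0.64·260·t^-0.36. Setting 0.64·260·t^-0.36 = 260·t^0.64/(40.4+t) gives 0.64(40.4+t) = t, so 0.36·t = 0.64×40.4.
t* = 0.64×40.4/0.36 = 71.82 min.

71.8 min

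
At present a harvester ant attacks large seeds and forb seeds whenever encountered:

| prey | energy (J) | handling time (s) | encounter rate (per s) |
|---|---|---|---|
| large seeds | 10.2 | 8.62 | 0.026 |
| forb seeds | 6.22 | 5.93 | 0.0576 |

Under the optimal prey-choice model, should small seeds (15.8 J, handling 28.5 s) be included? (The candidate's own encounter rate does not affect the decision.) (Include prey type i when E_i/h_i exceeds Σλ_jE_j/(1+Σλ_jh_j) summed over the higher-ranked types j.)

Intake rate on the current diet: R = (0.026×10.2 + 0.0576×6.22) / (1 + 0.026×8.62 + 0.0576×5.93) = 0.6235/1.566 = 0.3982 J/s.
Profitability of small seeds: 15.8/28.5 = 0.5544 J/s.
0.5544 > 0.3982, so adding small seeds raises the average — include it.

Yes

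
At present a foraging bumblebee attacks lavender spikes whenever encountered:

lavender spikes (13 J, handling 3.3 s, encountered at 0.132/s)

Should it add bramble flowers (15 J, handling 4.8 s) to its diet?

On lavender spikes alone, R = ΣλE/(1+Σλh) = 1.716/1.436 = 1.195 J/s.
bramble flowers: E/h = 15/4.8 = 3.125 J/s.
3.125 > 1.195, so adding bramble flowers raises the average — include it.

Yes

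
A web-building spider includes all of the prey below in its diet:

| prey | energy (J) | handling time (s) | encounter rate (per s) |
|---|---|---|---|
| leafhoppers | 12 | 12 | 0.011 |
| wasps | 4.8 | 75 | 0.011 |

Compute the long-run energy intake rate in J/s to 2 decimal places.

0.09 J/s

Energy encountered per unit search time: 0.011×12 + 0.011×4.8 = 0.1848 J/s.
Handling time per unit search time: 0.011×12 + 0.011×75 = 0.957.
Rate = 0.1848/(1 + 0.957) = 0.09443 J/s.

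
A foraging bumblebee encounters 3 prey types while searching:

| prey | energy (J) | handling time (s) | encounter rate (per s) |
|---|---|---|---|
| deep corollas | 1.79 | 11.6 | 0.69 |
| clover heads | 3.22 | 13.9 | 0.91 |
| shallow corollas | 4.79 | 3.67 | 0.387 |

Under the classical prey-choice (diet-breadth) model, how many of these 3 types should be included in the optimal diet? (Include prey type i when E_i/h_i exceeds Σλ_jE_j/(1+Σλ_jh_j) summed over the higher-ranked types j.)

E/h in descending order: shallow corollas 1.31, clover heads 0.232, deep corollas 0.154 J/s. The optimal diet is the largest prefix of this list for which every included type satisfies E_i/h_i > R on the types above it.
Rate on top 1: 0.7659. clover heads: 0.232 < 0.7659 → exclude; stop.
Optimal diet: shallow corollas — 1 of 3 types.

1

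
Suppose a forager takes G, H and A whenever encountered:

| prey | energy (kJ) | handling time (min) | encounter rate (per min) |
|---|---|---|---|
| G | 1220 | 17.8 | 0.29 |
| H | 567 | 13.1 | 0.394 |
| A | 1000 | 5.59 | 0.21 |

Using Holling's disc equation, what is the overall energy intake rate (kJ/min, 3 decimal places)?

R = (0.29×1220 + 0.394×567 + 0.21×1000) / (1 + 0.29×17.8 + 0.394×13.1 + 0.21×5.59) = 787.2/12.5 = 62.99 kJ/min.

62.989 kJ/min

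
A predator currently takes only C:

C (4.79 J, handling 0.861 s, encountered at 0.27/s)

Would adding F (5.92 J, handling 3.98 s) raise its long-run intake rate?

Intake rate on the current diet: R = (0.27×4.79) / (1 + 0.27×0.861) = 1.293/1.232 = 1.049 J/s.
Profitability of F: 5.92/3.98 = 1.487 J/s.
1.487 > 1.049, so adding F raises the average — include it.

Yes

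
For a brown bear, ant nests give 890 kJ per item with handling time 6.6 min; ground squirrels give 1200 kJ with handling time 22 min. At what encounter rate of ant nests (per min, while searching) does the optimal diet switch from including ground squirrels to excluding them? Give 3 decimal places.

0.103 per min

The zero-one rule: include ground squirrels iff E₂/h₂ > λE₁/(1+λh₁). Equality gives the switch point.
λE₁h₂ = E₂ + λE₂h₁ ⇒ λ = E₂/(E₁h₂ − E₂h₁) = 1200/(1.958e+04 − 7920) = 0.1029 per min.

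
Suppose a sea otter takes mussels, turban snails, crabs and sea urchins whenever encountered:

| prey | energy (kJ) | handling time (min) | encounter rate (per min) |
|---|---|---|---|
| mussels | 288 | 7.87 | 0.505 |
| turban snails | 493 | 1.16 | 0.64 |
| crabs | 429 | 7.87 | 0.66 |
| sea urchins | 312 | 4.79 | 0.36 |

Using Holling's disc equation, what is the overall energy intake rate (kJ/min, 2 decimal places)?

67.78 kJ/min

Energy encountered per unit search time: 0.505×288 + 0.64×493 + 0.66×429 + 0.36×312 = 856.4 kJ/min.
Handling time per unit search time: 0.505×7.87 + 0.64×1.16 + 0.66×7.87 + 0.36×4.79 = 11.64.
Rate = 856.4/(1 + 11.64) = 67.78 kJ/min.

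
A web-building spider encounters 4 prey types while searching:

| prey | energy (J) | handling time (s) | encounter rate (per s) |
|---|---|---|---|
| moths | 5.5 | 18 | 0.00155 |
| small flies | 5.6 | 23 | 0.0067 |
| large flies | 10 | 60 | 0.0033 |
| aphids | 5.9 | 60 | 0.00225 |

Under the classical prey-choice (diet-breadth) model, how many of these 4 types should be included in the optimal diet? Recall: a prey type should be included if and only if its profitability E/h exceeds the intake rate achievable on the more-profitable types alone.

Profitabilities (E/h, J/s): moths 0.306, small flies 0.243, large flies 0.167, aphids 0.0983. Add prey in this order while the next type's profitability exceeds the intake rate on those already taken.
Rate on top 1: 0.008294. small flies: 0.243 > 0.008294 → include.
Rate on top 2: 0.03896. large flies: 0.167 > 0.03896 → include.
Rate on top 3: 0.05728. aphids: 0.0983 > 0.05728 → include.
Optimal diet: moths, small flies, large flies, aphids — 4 of 4 types.

4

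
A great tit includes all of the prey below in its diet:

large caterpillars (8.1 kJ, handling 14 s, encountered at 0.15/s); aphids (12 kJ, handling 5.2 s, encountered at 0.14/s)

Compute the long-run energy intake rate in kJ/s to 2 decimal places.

0.76 kJ/s

R = (0.15×8.1 + 0.14×12) / (1 + 0.15×14 + 0.14×5.2) = 2.895/3.828 = 0.7563 kJ/s.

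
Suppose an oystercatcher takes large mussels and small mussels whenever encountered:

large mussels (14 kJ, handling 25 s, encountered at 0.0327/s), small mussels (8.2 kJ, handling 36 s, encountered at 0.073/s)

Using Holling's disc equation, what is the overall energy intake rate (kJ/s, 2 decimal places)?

R = (0.0327×14 + 0.073×8.2) / (1 + 0.0327×25 + 0.073×36) = 1.056/4.445 = 0.2376 kJ/s.

0.24 kJ/s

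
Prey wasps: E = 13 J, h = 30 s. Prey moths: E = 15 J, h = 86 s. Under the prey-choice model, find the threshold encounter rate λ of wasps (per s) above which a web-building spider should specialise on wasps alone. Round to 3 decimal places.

The zero-one rule: include moths iff E₂/h₂ > λE₁/(1+λh₁). Equality gives the switch point.
λE₁h₂ = E₂ + λE₂h₁ ⇒ λ = E₂/(E₁h₂ − E₂h₁) = 15/(1118 − 450) = 0.02246 per s.

0.022 per s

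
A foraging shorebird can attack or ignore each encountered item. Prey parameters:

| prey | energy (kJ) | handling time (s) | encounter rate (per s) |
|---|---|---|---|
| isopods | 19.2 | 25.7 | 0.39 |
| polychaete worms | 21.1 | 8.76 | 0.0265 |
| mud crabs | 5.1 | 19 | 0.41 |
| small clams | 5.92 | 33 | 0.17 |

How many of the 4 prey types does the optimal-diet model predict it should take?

E/h in descending order: polychaete worms 2.41, isopods 0.747, mud crabs 0.268, small clams 0.179 kJ/s. The optimal diet is the largest prefix of this list for which every included type satisfies E_i/h_i > R on the types above it.
Rate on top 1: 0.4538. isopods: 0.747 > 0.4538 → include.
Rate on top 2: 0.715. mud crabs: 0.268 < 0.715 → exclude; stop.
Optimal diet: polychaete worms, isopods — 2 of 4 types.

2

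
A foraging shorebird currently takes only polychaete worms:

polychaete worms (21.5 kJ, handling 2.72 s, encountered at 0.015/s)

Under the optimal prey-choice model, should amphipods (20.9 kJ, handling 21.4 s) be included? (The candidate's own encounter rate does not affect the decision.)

On polychaete worms alone, R = ΣλE/(1+Σλh) = 0.3225/1.041 = 0.3099 kJ/s.
amphipods: E/h = 20.9/21.4 = 0.9766 kJ/s.
0.9766 > 0.3099, so adding amphipods raises the average — include it.

Yes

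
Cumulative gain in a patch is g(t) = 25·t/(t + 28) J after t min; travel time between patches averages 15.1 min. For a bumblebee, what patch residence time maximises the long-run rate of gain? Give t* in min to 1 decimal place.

20.6 min

Optimal t* satisfies g'(t*) = g(t*)/(T + t*).
g'(t) = 25·28/(t + 28)². Setting 25·28/(t+28)² = 25t/[(t+28)(15.1+t)] gives 28(15.1+t) = t(t+28), so t² = 28×15.1 = 422.8.
t* = √422.8 = 20.56 min.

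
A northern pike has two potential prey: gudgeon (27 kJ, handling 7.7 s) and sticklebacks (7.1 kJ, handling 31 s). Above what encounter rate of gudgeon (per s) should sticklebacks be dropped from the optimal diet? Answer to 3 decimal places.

0.009 per s

At the threshold, the rate on gudgeon alone equals the profitability of sticklebacks: λ·27/(1 + λ·7.7) = 7.1/31 = 0.229.
Rearranging, λ(27 − 0.229×7.7) = 0.229, so λ = 0.229/25.24 = 0.009075 per s.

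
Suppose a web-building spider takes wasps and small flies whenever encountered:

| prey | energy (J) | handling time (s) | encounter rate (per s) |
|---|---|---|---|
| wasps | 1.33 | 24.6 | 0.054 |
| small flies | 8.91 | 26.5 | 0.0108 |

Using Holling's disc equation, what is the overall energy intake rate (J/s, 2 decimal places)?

Energy encountered per unit search time: 0.054×1.33 + 0.0108×8.91 = 0.168 J/s.
Handling time per unit search time: 0.054×24.6 + 0.0108×26.5 = 1.615.
Rate = 0.168/(1 + 1.615) = 0.06427 J/s.

0.06 J/s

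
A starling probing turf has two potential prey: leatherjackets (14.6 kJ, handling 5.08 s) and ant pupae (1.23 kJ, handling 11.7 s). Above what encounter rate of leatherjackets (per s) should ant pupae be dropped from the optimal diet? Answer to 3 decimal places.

0.007 per s

Drop ant pupae once their profitability E₂/h₂ falls below the rate achievable on leatherjackets alone: E₂/h₂ = λE₁/(1 + λh₁).
Solve for λ: λE₁h₂ = E₂(1 + λh₁) → λ(E₁h₂ − E₂h₁) = E₂ → λ = E₂/(E₁h₂ − E₂h₁).
λ = 1.23/(14.6×11.7 − 1.23×5.08) = 1.23/164.6 = 0.007474 per s.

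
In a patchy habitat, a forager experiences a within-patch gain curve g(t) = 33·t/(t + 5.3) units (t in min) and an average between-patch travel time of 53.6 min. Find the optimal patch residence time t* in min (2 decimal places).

Optimal t* satisfies g'(t*) = g(t*)/(T + t*).
g'(t) = 33·5.3/(t + 5.3)². Setting 33·5.3/(t+5.3)² = 33t/[(t+5.3)(53.6+t)] gives 5.3(53.6+t) = t(t+5.3), so t² = 5.3×53.6 = 284.1.
t* = √284.1 = 16.85 min.

16.85 min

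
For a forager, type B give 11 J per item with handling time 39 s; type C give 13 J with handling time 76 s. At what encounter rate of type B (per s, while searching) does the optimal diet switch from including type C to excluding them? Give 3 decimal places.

0.040 per s

The zero-one rule: include type C iff E₂/h₂ > λE₁/(1+λh₁). Equality gives the switch point.
λE₁h₂ = E₂ + λE₂h₁ ⇒ λ = E₂/(E₁h₂ − E₂h₁) = 13/(836 − 507) = 0.03951 per s.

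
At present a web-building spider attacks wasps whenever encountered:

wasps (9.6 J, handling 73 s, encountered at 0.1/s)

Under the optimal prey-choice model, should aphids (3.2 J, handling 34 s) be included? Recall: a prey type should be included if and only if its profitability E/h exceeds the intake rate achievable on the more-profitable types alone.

Intake rate on the current diet: R = (0.1×9.6) / (1 + 0.1×73) = 0.96/8.3 = 0.1157 J/s.
aphids: E/h = 3.2/34 = 0.09412 J/s.
0.09412 < 0.1157, so adding aphids would lower the average — exclude it.

No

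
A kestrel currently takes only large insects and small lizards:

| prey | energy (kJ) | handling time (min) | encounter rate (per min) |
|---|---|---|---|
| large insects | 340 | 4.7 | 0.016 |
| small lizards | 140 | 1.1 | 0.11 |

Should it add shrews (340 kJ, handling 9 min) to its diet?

Yes

Intake rate on the current diet: R = (0.016×340 + 0.11×140) / (1 + 0.016×4.7 + 0.11×1.1) = 20.84/1.196 = 17.42 kJ/min.
Profitability of shrews: 340/9 = 37.78 kJ/min.
Since 37.78 > R, including shrews increases the long-run rate.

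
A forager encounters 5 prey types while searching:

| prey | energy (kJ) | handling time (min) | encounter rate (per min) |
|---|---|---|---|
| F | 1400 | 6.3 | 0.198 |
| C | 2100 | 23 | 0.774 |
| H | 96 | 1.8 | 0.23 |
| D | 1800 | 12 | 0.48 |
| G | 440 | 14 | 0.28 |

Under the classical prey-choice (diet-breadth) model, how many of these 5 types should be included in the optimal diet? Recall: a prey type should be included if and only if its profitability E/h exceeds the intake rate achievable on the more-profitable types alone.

2

Rank by E/h (kJ/min): F 222, D 150, C 91.3, H 53.3, G 31.4. Include each in turn until the next type's E/h falls below the running intake rate.
Rate on top 1: 123.3. D: 150 > 123.3 → include.
Rate on top 2: 142.5. C: 91.3 < 142.5 → exclude; stop.
Optimal diet: F, D — 2 of 5 types.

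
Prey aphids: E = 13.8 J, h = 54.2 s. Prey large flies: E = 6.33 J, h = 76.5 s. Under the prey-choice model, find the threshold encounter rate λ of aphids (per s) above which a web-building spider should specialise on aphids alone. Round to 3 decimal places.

The zero-one rule: include large flies iff E₂/h₂ > λE₁/(1+λh₁). Equality gives the switch point.
λE₁h₂ = E₂ + λE₂h₁ ⇒ λ = E₂/(E₁h₂ − E₂h₁) = 6.33/(1056 − 343.1) = 0.008883 per s.

0.009 per s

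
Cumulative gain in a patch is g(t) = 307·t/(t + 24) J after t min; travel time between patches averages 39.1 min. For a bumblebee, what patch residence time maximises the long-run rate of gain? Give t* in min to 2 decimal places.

30.63 min

Optimal t* satisfies g'(t*) = g(t*)/(T + t*).
g'(t) = 307·24/(t + 24)². Setting 307·24/(t+24)² = 307t/[(t+24)(39.1+t)] gives 24(39.1+t) = t(t+24), so t² = 24×39.1 = 938.4.
t* = √938.4 = 30.63 min.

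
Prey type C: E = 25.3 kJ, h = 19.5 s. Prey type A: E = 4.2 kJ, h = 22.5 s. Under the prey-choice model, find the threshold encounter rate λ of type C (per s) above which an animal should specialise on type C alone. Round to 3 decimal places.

Drop type A once their profitability E₂/h₂ falls below the rate achievable on type C alone: E₂/h₂ = λE₁/(1 + λh₁).
Solve for λ: λE₁h₂ = E₂(1 + λh₁) → λ(E₁h₂ − E₂h₁) = E₂ → λ = E₂/(E₁h₂ − E₂h₁).
λ = 4.2/(25.3×22.5 − 4.2×19.5) = 4.2/487.4 = 0.008618 per s.

0.009 per s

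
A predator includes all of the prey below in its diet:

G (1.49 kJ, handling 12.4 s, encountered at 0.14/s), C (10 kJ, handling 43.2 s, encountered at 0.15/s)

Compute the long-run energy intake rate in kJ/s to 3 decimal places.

Energy encountered per unit search time: 0.14×1.49 + 0.15×10 = 1.709 kJ/s.
Handling time per unit search time: 0.14×12.4 + 0.15×43.2 = 8.216.
Rate = 1.709/(1 + 8.216) = 0.1854 kJ/s.

0.185 kJ/s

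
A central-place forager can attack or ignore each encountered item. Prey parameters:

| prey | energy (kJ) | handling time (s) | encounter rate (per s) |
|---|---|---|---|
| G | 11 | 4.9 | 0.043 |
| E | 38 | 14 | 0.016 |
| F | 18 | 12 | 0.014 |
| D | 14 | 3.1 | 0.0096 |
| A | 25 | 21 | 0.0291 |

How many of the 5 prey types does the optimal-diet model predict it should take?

Rank by E/h (kJ/s): D 4.52, E 2.71, G 2.24, F 1.5, A 1.19. Include each in turn until the next type's E/h falls below the running intake rate.
Rate on top 1: 0.1305. E: 2.71 > 0.1305 → include.
Rate on top 2: 0.5921. G: 2.24 > 0.5921 → include.
Rate on top 3: 0.8299. F: 1.5 > 0.8299 → include.
Rate on top 4: 0.8989. A: 1.19 > 0.8989 → include.
Optimal diet: D, E, G, F, A — 5 of 5 types.

5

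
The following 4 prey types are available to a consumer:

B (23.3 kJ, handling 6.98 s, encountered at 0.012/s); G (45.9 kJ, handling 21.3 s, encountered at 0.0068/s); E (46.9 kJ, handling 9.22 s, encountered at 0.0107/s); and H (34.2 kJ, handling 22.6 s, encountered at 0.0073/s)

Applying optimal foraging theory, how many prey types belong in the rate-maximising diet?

4

Profitabilities (E/h, kJ/s): E 5.09, B 3.34, G 2.15, H 1.51. Add prey in this order while the next type's profitability exceeds the intake rate on those already taken.
Rate on top 1: 0.4568. B: 3.34 > 0.4568 → include.
Rate on top 2: 0.6609. G: 2.15 > 0.6609 → include.
Rate on top 3: 0.8239. H: 1.51 > 0.8239 → include.
Optimal diet: E, B, G, H — 4 of 4 types.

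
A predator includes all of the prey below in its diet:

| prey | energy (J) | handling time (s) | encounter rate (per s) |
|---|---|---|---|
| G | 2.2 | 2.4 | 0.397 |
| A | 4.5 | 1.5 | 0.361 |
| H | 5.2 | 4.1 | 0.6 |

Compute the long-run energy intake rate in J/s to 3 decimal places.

R = Σλ_iE_i / (1 + Σλ_ih_i)
Numerator: 0.397×2.2 + 0.361×4.5 + 0.6×5.2 = 5.618
Denominator: 1 + 0.397×2.4 + 0.361×1.5 + 0.6×4.1 = 4.954
R = 5.618/4.954 = 1.134 J/s

1.134 J/s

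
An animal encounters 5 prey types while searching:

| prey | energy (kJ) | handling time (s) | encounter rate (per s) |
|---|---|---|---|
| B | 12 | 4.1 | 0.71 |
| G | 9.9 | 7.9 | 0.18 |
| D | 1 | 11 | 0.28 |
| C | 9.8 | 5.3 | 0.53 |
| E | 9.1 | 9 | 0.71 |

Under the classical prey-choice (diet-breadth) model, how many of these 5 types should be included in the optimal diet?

Rank by E/h (kJ/s): B 2.93, C 1.85, G 1.25, E 1.01, D 0.0909. Include each in turn until the next type's E/h falls below the running intake rate.
Rate on top 1: 2.178. C: 1.85 < 2.178 → exclude; stop.
Optimal diet: B — 1 of 5 types.

1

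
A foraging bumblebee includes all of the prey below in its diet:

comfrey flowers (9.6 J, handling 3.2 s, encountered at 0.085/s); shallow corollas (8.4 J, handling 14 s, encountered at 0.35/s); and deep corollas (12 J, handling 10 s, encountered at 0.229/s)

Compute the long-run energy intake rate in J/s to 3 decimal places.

0.769 J/s

R = (0.085×9.6 + 0.35×8.4 + 0.229×12) / (1 + 0.085×3.2 + 0.35×14 + 0.229×10) = 6.504/8.462 = 0.7686 J/s.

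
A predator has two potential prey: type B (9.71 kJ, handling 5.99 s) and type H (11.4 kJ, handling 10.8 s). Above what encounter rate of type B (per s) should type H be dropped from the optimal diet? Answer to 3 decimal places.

0.312 per s

Drop type H once their profitability E₂/h₂ falls below the rate achievable on type B alone: E₂/h₂ = λE₁/(1 + λh₁).
Solve for λ: λE₁h₂ = E₂(1 + λh₁) → λ(E₁h₂ − E₂h₁) = E₂ → λ = E₂/(E₁h₂ − E₂h₁).
λ = 11.4/(9.71×10.8 − 11.4×5.99) = 11.4/36.58 = 0.3116 per s.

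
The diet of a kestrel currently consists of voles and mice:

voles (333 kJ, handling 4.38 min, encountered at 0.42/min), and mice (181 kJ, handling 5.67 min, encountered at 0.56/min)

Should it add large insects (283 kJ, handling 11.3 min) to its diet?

On voles and mice alone, R = ΣλE/(1+Σλh) = 241.2/6.015 = 40.1 kJ/min.
large insects: E/h = 283/11.3 = 25.04 kJ/min.
25.04 < 40.1, so adding large insects would lower the average — exclude it.

No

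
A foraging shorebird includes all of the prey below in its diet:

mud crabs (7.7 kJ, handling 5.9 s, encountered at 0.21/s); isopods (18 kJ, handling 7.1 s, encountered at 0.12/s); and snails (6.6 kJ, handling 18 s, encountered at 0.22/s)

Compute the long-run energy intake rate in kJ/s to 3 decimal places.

R = (0.21×7.7 + 0.12×18 + 0.22×6.6) / (1 + 0.21×5.9 + 0.12×7.1 + 0.22×18) = 5.229/7.051 = 0.7416 kJ/s.

0.742 kJ/s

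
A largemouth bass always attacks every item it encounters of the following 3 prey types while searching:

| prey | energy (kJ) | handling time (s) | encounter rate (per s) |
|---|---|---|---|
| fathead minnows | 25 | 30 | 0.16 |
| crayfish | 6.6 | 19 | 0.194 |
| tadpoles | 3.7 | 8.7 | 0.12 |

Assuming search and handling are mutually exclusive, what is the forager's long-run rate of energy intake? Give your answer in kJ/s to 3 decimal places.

R = (0.16×25 + 0.194×6.6 + 0.12×3.7) / (1 + 0.16×30 + 0.194×19 + 0.12×8.7) = 5.724/10.53 = 0.5436 kJ/s.

0.544 kJ/s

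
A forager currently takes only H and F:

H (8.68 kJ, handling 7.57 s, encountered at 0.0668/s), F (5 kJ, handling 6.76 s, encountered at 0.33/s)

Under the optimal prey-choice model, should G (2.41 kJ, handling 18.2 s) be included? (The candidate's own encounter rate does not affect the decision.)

No

Intake rate on the current diet: R = (0.0668×8.68 + 0.33×5) / (1 + 0.0668×7.57 + 0.33×6.76) = 2.23/3.736 = 0.5968 kJ/s.
Profitability of G: 2.41/18.2 = 0.1324 kJ/s.
0.1324 < 0.5968, so adding G would lower the average — exclude it.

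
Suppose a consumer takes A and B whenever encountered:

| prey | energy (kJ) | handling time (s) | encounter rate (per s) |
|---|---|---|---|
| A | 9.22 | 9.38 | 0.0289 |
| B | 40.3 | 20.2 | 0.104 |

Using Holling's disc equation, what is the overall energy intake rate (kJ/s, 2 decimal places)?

1.32 kJ/s

R = Σλ_iE_i / (1 + Σλ_ih_i)
Numerator: 0.0289×9.22 + 0.104×40.3 = 4.458
Denominator: 1 + 0.0289×9.38 + 0.104×20.2 = 3.372
R = 4.458/3.372 = 1.322 kJ/s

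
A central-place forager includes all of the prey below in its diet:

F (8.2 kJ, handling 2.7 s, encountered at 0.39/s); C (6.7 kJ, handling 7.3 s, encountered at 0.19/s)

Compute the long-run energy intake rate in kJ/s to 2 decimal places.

1.30 kJ/s

Energy encountered per unit search time: 0.39×8.2 + 0.19×6.7 = 4.471 kJ/s.
Handling time per unit search time: 0.39×2.7 + 0.19×7.3 = 2.44.
Rate = 4.471/(1 + 2.44) = 1.3 kJ/s.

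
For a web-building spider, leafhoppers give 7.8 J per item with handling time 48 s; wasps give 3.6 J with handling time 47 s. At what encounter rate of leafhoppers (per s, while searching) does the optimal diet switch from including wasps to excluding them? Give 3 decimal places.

0.019 per s

At the threshold, the rate on leafhoppers alone equals the profitability of wasps: λ·7.8/(1 + λ·48) = 3.6/47 = 0.0766.
Rearranging, λ(7.8 − 0.0766×48) = 0.0766, so λ = 0.0766/4.123 = 0.01858 per s.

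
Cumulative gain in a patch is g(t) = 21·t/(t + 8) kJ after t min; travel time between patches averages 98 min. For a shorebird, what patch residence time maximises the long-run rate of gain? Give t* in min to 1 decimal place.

By the marginal value theorem, leave when the instantaneous gain rate g'(t) equals the habitat-wide average g(t)/(T + t).
g'(t) = 21·8/(t + 8)². Setting 21·8/(t+8)² = 21t/[(t+8)(98+t)] gives 8(98+t) = t(t+8), so t² = 8×98 = 784.
t* = √784 = 28 min.

28.0 min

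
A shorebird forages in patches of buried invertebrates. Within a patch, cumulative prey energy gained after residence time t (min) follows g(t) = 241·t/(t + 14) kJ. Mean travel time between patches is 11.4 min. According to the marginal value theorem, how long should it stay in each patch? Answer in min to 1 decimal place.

By the marginal value theorem, leave when the instantaneous gain rate g'(t) equals the habitat-wide average g(t)/(T + t).
g'(t) = 241·14/(t + 14)². Setting 241·14/(t+14)² = 241t/[(t+14)(11.4+t)] gives 14(11.4+t) = t(t+14), so t² = 14×11.4 = 159.6.
t* = √159.6 = 12.63 min.

12.6 min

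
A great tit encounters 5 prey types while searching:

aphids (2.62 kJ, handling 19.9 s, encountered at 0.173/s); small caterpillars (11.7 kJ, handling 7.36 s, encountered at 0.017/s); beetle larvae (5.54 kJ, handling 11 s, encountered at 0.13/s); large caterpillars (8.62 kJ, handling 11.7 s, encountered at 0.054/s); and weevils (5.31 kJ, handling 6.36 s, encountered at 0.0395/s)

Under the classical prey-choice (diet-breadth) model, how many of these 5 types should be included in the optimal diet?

E/h in descending order: small caterpillars 1.59, weevils 0.835, large caterpillars 0.737, beetle larvae 0.504, aphids 0.132 kJ/s. The optimal diet is the largest prefix of this list for which every included type satisfies E_i/h_i > R on the types above it.
Rate on top 1: 0.1768. weevils: 0.835 > 0.1768 → include.
Rate on top 2: 0.2969. large caterpillars: 0.737 > 0.2969 → include.
Rate on top 3: 0.4353. beetle larvae: 0.504 > 0.4353 → include.
Rate on top 4: 0.4637. aphids: 0.132 < 0.4637 → exclude; stop.
Optimal diet: small caterpillars, weevils, large caterpillars, beetle larvae — 4 of 5 types.

4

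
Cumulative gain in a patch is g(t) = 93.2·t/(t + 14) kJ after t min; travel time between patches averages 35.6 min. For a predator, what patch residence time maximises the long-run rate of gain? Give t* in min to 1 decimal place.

By the marginal value theorem, leave when the instantaneous gain rate g'(t) equals the habitat-wide average g(t)/(T + t).
g'(t) = 93.2·14/(t + 14)². Setting 93.2·14/(t+14)² = 93.2t/[(t+14)(35.6+t)] gives 14(35.6+t) = t(t+14), so t² = 14×35.6 = 498.4.
t* = √498.4 = 22.32 min.

22.3 min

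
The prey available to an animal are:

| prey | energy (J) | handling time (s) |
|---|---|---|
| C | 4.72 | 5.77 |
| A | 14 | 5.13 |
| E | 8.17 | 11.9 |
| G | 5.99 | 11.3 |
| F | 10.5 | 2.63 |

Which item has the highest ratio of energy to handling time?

Profitability E/h (J/s): C = 4.72/5.77 = 0.818, A = 14/5.13 = 2.73, E = 8.17/11.9 = 0.687, G = 5.99/11.3 = 0.53, F = 10.5/2.63 = 3.99.
Ranked: F > A > C > E > G.

F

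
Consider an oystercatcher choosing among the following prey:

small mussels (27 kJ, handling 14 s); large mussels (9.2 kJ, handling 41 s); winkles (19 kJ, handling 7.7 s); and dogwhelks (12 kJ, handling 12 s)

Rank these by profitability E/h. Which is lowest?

large mussels

Profitability E/h (kJ/s): small mussels = 27/14 = 1.93, large mussels = 9.2/41 = 0.224, winkles = 19/7.7 = 2.47, dogwhelks = 12/12 = 1.
Ranked: winkles > small mussels > dogwhelks > large mussels.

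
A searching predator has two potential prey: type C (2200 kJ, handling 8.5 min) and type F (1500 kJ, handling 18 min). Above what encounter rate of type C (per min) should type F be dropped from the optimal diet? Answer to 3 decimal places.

0.056 per min

At the threshold, the rate on type C alone equals the profitability of type F: λ·2200/(1 + λ·8.5) = 1500/18 = 83.33.
Rearranging, λ(2200 − 83.33×8.5) = 83.33, so λ = 83.33/1492 = 0.05587 per min.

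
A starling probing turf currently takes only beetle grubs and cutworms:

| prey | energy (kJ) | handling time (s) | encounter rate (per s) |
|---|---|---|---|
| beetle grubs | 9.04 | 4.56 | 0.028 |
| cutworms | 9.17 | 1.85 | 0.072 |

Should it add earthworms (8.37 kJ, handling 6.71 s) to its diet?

Yes

Current rate: (0.028×9.04 + 0.072×9.17)/(1 + 0.028×4.56 + 0.072×1.85) = 0.7244 kJ/s.
earthworms: E/h = 8.37/6.71 = 1.247 kJ/s.
1.247 > 0.7244, so adding earthworms raises the average — include it.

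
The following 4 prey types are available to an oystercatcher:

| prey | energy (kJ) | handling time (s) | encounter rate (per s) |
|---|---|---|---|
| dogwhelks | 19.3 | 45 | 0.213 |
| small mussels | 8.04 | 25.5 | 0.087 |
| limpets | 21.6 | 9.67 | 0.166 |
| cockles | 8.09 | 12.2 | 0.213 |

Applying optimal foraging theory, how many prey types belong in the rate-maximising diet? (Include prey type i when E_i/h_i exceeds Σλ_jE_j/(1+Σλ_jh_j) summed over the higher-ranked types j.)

1

E/h in descending order: limpets 2.23, cockles 0.663, dogwhelks 0.429, small mussels 0.315 kJ/s. The optimal diet is the largest prefix of this list for which every included type satisfies E_i/h_i > R on the types above it.
Rate on top 1: 1.376. cockles: 0.663 < 1.376 → exclude; stop.
Optimal diet: limpets — 1 of 4 types.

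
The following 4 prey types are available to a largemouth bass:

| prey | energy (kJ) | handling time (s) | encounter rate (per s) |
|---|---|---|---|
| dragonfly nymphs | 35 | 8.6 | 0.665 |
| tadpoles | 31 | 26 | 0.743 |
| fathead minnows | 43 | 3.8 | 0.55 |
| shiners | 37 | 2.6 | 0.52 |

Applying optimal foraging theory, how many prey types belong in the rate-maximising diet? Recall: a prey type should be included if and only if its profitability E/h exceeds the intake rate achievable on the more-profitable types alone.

2

Profitabilities (E/h, kJ/s): shiners 14.2, fathead minnows 11.3, dragonfly nymphs 4.07, tadpoles 1.19. Add prey in this order while the next type's profitability exceeds the intake rate on those already taken.
Rate on top 1: 8.18. fathead minnows: 11.3 > 8.18 → include.
Rate on top 2: 9.656. dragonfly nymphs: 4.07 < 9.656 → exclude; stop.
Optimal diet: shiners, fathead minnows — 2 of 4 types.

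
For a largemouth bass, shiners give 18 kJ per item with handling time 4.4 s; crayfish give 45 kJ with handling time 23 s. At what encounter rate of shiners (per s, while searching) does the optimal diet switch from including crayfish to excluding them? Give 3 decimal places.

0.208 per s

Drop crayfish once their profitability E₂/h₂ falls below the rate achievable on shiners alone: E₂/h₂ = λE₁/(1 + λh₁).
Solve for λ: λE₁h₂ = E₂(1 + λh₁) → λ(E₁h₂ − E₂h₁) = E₂ → λ = E₂/(E₁h₂ − E₂h₁).
λ = 45/(18×23 − 45×4.4) = 45/216 = 0.2083 per s.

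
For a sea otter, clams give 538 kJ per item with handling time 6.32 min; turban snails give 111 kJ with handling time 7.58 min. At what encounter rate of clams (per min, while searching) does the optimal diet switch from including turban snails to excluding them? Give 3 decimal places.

At the threshold, the rate on clams alone equals the profitability of turban snails: λ·538/(1 + λ·6.32) = 111/7.58 = 14.64.
Rearranging, λ(538 − 14.64×6.32) = 14.64, so λ = 14.64/445.5 = 0.03287 per min.

0.033 per min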